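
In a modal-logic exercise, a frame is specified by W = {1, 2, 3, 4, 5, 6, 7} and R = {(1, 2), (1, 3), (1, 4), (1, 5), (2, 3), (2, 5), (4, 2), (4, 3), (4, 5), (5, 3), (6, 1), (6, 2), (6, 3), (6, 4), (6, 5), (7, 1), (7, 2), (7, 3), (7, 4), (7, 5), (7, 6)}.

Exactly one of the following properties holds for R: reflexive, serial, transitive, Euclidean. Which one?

Reflexive: no — 1 is not related to itself.
Serial: no — 3 has no R-successor.
Transitive: yes — every two-step R-path is closed by a direct edge.
Euclidean: no — 1 R 2 and 1 R 4, but not 2 R 4.
Only transitive holds.

transitive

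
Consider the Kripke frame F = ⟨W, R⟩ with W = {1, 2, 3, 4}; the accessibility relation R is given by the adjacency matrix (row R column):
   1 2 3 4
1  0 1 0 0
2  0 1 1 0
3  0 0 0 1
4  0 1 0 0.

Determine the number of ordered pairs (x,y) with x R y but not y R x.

Enumerating: (1,2), (2,3), (3,4), (4,2).

4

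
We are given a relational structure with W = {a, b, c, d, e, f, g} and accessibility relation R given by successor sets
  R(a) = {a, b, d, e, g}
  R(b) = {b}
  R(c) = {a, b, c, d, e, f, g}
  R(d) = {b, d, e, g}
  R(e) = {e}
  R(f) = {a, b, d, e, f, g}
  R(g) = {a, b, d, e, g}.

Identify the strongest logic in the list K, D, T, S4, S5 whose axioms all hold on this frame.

Serial (axiom D): yes — every world has a successor (e.g. a R a).
Reflexive (axiom T): yes — every world is R-related to itself.
Transitive (axiom 4): no — d R g and g R a, but not d R a.
Euclidean (axiom 5): no — a R b and a R d, but not b R d.
So F validates K, D, T; S4 would additionally require R to be transitive. The strongest is T.

T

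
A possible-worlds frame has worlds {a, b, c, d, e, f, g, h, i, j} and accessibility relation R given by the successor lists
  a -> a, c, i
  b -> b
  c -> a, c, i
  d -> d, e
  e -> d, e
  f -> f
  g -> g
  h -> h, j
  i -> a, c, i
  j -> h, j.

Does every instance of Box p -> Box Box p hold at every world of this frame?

Axiom 4 corresponds to the accessibility relation being transitive.
Transitive: yes — every two-step R-path is closed by a direct edge.

Yes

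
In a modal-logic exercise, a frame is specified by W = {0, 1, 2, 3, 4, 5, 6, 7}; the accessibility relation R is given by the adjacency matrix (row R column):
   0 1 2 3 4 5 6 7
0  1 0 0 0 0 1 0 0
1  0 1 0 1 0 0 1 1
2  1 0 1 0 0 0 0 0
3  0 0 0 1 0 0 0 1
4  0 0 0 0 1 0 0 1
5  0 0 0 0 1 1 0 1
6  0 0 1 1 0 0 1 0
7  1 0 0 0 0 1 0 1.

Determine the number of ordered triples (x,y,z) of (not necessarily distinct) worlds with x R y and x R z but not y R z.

Enumerating: (0,5,0), (1,3,1), (1,3,6), (1,6,1), (1,6,7), (1,7,1), (1,7,3), (1,7,6), (2,0,2), (3,7,3), (4,7,4), (5,4,5), … and 7 more.
Total: 19.

19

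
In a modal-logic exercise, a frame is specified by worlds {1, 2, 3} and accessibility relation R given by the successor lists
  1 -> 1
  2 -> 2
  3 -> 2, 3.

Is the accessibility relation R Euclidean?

Euclidean: no — 3 R 2 and 3 R 3, but not 2 R 3.

No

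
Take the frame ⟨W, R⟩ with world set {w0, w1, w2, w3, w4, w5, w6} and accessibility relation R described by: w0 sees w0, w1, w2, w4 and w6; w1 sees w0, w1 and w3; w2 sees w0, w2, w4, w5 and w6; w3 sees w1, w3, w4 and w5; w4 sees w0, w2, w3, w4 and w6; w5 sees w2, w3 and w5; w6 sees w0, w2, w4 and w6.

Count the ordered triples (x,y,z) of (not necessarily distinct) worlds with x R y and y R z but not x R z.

28

Enumerating: (w0,w1,w3), (w0,w2,w5), (w0,w4,w3), (w1,w0,w2), (w1,w0,w4), (w1,w0,w6), (w1,w3,w4), (w1,w3,w5), (w2,w0,w1), (w2,w4,w3), (w2,w5,w3), (w3,w1,w0), … and 16 more.
Total: 28.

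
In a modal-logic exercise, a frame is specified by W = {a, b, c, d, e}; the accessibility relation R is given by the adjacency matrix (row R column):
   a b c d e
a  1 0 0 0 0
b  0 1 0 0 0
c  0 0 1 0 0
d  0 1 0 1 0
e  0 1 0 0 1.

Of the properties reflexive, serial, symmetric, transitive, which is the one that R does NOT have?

symmetric

Reflexive: yes — every world is R-related to itself.
Serial: yes — every world has a successor (e.g. a R a).
Symmetric: no — d R b but not b R d.
Transitive: yes — every two-step R-path is closed by a direct edge.
Only symmetric fails.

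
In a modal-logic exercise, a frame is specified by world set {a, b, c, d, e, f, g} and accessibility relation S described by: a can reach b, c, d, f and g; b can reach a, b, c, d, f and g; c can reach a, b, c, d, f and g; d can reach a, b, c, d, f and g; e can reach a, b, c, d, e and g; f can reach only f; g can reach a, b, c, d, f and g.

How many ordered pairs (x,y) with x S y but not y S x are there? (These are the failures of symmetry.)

Enumerating: (a,f), (b,f), (c,f), (d,f), (e,a), (e,b), (e,c), (e,d), (e,g), (g,f).

10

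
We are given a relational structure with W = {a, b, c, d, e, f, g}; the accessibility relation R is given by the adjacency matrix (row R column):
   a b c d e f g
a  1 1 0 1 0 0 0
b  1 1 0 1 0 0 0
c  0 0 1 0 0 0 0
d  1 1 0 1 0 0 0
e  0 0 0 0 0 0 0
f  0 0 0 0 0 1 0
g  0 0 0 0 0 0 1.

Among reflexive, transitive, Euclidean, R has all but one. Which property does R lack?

Reflexive: no — e is not related to itself.
Transitive: yes — every two-step R-path is closed by a direct edge.
Euclidean: yes — any two successors of a common world are R-related.
Only reflexive fails.

reflexive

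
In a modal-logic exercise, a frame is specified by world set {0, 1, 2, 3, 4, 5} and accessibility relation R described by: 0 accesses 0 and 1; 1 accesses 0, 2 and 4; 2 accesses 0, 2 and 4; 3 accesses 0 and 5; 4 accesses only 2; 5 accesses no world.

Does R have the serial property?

Serial: no — 5 has no R-successor.

No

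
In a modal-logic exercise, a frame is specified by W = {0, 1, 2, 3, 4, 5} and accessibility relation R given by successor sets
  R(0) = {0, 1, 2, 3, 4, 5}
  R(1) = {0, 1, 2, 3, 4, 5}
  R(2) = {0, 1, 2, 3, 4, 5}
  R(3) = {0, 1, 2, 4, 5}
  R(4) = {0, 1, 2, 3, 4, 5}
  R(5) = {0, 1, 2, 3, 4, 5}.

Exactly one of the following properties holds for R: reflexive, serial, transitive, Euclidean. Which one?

serial

Reflexive: no — 3 is not related to itself.
Serial: yes — every world has a successor (e.g. 0 R 0).
Transitive: no — 3 R 0 and 0 R 3, but not 3 R 3.
Euclidean: no — 0 R 3 and 0 R 3, but not 3 R 3.
Only serial holds.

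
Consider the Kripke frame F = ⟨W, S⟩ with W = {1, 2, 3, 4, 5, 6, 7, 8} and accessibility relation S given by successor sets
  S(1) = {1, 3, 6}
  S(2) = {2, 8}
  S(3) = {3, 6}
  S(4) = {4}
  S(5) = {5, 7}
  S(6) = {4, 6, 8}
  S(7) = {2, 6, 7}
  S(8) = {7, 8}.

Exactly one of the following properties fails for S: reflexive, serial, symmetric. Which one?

Reflexive: yes — every world is S-related to itself.
Serial: yes — every world has a successor (e.g. 1 S 1).
Symmetric: no — 1 S 3 but not 3 S 1.
Only symmetric fails.

symmetric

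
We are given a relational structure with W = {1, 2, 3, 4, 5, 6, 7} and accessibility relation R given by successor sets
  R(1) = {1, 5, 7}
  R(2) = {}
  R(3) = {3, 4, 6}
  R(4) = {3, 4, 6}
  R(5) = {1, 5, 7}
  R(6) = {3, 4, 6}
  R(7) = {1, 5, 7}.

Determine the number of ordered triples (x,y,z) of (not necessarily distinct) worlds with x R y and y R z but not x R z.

R is transitive; there are no such tuples.

0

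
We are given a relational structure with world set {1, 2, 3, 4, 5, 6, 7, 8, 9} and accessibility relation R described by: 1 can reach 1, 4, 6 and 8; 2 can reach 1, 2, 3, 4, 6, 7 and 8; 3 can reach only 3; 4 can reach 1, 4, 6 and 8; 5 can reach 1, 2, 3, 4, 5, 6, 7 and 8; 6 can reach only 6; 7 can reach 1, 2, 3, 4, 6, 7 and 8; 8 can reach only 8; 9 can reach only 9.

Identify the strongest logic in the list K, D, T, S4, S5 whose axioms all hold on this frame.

S4

Serial (axiom D): yes — every world has a successor (e.g. 1 R 1).
Reflexive (axiom T): yes — every world is R-related to itself.
Transitive (axiom 4): yes — every two-step R-path is closed by a direct edge.
Euclidean (axiom 5): no — 1 R 6 and 1 R 4, but not 6 R 4.
So F validates K, D, T, S4; S5 would additionally require R to be Euclidean. The strongest is S4.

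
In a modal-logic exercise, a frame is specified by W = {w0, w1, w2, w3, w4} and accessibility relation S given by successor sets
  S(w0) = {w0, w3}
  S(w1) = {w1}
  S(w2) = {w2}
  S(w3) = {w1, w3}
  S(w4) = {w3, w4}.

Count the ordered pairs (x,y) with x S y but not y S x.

3

Enumerating: (w0,w3), (w3,w1), (w4,w3).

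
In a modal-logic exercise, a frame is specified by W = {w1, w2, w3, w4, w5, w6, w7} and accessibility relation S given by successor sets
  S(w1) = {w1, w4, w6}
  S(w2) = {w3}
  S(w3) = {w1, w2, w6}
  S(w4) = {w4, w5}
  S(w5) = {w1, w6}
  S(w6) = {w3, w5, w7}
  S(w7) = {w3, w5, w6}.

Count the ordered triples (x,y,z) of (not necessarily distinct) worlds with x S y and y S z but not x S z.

28

Enumerating: (w1,w4,w5), (w1,w6,w3), (w1,w6,w5), (w1,w6,w7), (w2,w3,w1), (w2,w3,w2), (w2,w3,w6), (w3,w1,w4), (w3,w2,w3), (w3,w6,w3), (w3,w6,w5), (w3,w6,w7), … and 16 more.
Total: 28.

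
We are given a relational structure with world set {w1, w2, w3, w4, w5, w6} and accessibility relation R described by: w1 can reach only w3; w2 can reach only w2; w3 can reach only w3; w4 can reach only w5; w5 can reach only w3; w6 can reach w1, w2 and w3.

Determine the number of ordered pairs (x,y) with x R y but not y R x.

Enumerating: (w1,w3), (w4,w5), (w5,w3), (w6,w1), (w6,w2), (w6,w3).

6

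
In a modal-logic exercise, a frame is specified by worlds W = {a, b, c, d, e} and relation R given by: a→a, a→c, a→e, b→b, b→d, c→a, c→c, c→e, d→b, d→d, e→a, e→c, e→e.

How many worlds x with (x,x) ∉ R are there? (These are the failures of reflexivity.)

R is reflexive; there are no such worlds.

0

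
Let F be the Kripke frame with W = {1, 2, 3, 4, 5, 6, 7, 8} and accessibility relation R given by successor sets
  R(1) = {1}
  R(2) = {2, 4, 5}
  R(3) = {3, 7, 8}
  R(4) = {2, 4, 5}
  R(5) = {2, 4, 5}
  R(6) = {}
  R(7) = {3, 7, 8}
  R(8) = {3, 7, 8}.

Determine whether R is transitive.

Yes

Transitive: yes — every two-step R-path is closed by a direct edge.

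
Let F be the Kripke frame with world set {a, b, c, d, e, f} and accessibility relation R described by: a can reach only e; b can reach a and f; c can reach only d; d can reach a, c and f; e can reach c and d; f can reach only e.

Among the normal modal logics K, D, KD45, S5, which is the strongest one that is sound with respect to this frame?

D

Serial (axiom D): yes — every world has a successor (e.g. a R e).
Euclidean (axiom 5): no — b R a and b R f, but not a R f.
Transitive (axiom 4): no — a R e and e R c, but not a R c.
Reflexive (axiom T): no — a is not related to itself.
So F validates K, D; KD45 would additionally require R to be Euclidean and transitive. The strongest is D.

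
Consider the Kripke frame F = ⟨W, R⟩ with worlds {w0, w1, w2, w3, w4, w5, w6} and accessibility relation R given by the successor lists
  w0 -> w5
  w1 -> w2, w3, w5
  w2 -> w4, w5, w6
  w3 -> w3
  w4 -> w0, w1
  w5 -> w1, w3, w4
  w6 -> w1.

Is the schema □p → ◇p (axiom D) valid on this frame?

Yes

Axiom D corresponds to the accessibility relation being serial.
Serial: yes — every world has a successor (e.g. w0 R w5).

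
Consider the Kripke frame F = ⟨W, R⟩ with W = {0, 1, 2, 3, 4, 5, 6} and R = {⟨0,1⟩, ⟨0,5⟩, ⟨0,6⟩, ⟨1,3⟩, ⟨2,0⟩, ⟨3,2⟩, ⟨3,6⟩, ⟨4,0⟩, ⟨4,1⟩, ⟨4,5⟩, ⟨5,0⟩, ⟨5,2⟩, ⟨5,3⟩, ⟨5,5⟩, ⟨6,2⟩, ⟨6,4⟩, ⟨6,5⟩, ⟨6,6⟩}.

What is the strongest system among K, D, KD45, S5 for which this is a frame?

D

Serial (axiom D): yes — every world has a successor (e.g. 0 R 1).
Euclidean (axiom 5): no — 0 R 1 and 0 R 5, but not 1 R 5.
Transitive (axiom 4): no — 0 R 1 and 1 R 3, but not 0 R 3.
Reflexive (axiom T): no — 0 is not related to itself.
So F validates K, D; KD45 would additionally require R to be Euclidean and transitive. The strongest is D.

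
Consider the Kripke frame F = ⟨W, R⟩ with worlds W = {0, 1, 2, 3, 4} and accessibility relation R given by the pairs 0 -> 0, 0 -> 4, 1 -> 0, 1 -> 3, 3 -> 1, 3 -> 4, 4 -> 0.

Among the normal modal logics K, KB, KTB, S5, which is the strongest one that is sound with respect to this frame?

Symmetric (axiom B): no — 1 R 0 but not 0 R 1.
Reflexive (axiom T): no — 1 is not related to itself.
Euclidean (axiom 5): no — 1 R 0 and 1 R 3, but not 0 R 3.
So F validates K; KB would additionally require R to be symmetric. The strongest is K.

K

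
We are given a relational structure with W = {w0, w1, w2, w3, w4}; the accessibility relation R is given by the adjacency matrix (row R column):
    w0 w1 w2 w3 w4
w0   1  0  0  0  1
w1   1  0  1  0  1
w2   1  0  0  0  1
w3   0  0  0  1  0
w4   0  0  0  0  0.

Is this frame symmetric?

No

Symmetric: no — w0 R w4 but not w4 R w0.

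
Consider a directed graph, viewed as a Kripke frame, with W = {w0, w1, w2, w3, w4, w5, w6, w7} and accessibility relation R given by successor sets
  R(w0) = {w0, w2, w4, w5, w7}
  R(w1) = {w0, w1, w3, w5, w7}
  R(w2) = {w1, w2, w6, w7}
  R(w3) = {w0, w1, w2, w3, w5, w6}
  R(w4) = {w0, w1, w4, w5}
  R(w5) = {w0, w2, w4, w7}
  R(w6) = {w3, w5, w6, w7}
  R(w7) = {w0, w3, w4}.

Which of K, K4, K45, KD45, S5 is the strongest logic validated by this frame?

K

Transitive (axiom 4): no — w0 R w2 and w2 R w1, but not w0 R w1.
Euclidean (axiom 5): no — w0 R w2 and w0 R w4, but not w2 R w4.
Serial (axiom D): yes — every world has a successor (e.g. w0 R w0).
Reflexive (axiom T): no — w5 is not related to itself.
So F validates K; K4 would additionally require R to be transitive. The strongest is K.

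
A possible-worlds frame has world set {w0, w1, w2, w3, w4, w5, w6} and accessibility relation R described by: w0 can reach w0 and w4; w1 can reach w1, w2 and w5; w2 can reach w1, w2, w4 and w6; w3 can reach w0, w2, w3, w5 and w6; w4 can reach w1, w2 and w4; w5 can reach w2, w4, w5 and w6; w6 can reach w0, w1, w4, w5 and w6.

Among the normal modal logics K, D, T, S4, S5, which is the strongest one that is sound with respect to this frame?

T

Serial (axiom D): yes — every world has a successor (e.g. w0 R w0).
Reflexive (axiom T): yes — every world is R-related to itself.
Transitive (axiom 4): no — w0 R w4 and w4 R w1, but not w0 R w1.
Euclidean (axiom 5): no — w1 R w2 and w1 R w5, but not w2 R w5.
So F validates K, D, T; S4 would additionally require R to be transitive. The strongest is T.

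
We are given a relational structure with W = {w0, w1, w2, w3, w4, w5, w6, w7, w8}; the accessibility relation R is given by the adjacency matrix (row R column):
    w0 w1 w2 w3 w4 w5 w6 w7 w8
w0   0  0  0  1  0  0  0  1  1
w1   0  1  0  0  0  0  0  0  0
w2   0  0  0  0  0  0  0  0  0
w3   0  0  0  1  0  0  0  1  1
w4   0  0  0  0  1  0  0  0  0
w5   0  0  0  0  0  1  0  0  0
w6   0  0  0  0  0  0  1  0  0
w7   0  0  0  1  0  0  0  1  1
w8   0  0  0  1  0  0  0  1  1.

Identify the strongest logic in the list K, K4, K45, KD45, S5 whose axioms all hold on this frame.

K45

Transitive (axiom 4): yes — every two-step R-path is closed by a direct edge.
Euclidean (axiom 5): yes — any two successors of a common world are R-related.
Serial (axiom D): no — w2 has no R-successor.
Reflexive (axiom T): no — w0 is not related to itself.
So F validates K, K4, K45; KD45 would additionally require R to be serial. The strongest is K45.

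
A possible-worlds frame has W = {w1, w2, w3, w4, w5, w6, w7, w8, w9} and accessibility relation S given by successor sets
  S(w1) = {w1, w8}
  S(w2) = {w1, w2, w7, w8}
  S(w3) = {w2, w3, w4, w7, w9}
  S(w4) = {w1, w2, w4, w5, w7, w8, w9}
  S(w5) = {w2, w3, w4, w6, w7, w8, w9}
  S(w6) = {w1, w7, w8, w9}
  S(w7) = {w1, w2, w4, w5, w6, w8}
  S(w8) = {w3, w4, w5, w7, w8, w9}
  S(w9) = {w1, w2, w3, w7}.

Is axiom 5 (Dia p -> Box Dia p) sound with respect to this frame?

The schema 5 characterises exactly the Euclidean frames.
Euclidean: no — w2 S w1 and w2 S w7, but not w1 S w7.

No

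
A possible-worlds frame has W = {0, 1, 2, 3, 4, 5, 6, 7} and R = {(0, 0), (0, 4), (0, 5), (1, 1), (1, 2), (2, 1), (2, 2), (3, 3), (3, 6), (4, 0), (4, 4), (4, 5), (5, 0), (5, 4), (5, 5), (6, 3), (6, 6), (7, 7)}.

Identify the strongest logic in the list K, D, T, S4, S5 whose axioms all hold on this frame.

Serial (axiom D): yes — every world has a successor (e.g. 0 R 0).
Reflexive (axiom T): yes — every world is R-related to itself.
Transitive (axiom 4): yes — every two-step R-path is closed by a direct edge.
Euclidean (axiom 5): yes — any two successors of a common world are R-related.
So F validates K, D, T, S4, S5. The strongest is S5.

S5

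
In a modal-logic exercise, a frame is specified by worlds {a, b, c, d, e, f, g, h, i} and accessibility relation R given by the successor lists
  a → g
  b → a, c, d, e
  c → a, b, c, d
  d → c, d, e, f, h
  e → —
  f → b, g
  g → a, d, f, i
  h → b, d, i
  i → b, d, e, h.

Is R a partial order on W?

No

Reflexive: no — a is not related to itself.
Transitive: no — a R g and g R d, but not a R d.
Antisymmetric: no — a R g and g R a with a ≠ g.
So R is not a partial order.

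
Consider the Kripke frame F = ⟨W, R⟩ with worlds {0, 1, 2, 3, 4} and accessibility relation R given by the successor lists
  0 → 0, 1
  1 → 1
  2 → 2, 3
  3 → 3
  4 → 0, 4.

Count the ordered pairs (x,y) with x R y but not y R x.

Enumerating: (0,1), (2,3), (4,0).

3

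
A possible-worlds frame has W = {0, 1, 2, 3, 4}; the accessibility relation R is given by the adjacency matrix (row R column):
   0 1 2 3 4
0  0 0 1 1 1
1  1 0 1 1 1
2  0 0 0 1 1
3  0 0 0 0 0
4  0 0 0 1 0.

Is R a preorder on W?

Reflexive: no — 0 is not related to itself.
Transitive: yes — every two-step R-path is closed by a direct edge.
So R is not a preorder.

No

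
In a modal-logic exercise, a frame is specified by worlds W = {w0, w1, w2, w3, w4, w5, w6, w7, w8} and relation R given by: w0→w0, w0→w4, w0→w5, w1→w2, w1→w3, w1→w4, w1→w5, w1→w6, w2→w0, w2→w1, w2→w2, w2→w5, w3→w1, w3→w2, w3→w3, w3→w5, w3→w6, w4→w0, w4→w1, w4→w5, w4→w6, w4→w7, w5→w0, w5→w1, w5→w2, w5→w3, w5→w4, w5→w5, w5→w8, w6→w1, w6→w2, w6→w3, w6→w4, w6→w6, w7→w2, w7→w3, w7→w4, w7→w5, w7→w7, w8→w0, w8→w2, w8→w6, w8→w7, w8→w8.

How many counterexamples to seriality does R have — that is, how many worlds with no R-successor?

R is serial; there are no such worlds.

0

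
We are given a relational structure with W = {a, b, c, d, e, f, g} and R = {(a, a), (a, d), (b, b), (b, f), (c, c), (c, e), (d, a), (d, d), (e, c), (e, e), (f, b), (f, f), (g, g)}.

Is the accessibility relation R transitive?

Transitive: yes — every two-step R-path is closed by a direct edge.

Yes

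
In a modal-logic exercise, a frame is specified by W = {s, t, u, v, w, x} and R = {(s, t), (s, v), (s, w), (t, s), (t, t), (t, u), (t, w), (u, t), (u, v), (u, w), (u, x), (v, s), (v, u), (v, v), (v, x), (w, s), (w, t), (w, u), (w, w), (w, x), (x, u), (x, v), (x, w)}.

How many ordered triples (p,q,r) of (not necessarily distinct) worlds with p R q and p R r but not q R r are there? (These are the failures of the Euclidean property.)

Enumerating: (s,t,v), (s,v,t), (s,v,w), (s,w,v), (t,s,s), (t,s,u), (t,u,s), (t,u,u), (u,t,v), (u,t,x), (u,v,t), (u,v,w), … and 22 more.
Total: 34.

34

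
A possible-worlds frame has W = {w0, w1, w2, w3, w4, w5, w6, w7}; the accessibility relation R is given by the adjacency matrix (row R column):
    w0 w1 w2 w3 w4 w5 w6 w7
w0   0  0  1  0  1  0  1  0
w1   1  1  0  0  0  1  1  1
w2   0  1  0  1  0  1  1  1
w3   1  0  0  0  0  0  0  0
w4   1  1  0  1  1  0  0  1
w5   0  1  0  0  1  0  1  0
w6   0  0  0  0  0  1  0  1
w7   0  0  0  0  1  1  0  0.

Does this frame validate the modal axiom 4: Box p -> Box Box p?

No

The schema 4 characterises exactly the transitive frames.
Transitive: no — w0 R w2 and w2 R w1, but not w0 R w1.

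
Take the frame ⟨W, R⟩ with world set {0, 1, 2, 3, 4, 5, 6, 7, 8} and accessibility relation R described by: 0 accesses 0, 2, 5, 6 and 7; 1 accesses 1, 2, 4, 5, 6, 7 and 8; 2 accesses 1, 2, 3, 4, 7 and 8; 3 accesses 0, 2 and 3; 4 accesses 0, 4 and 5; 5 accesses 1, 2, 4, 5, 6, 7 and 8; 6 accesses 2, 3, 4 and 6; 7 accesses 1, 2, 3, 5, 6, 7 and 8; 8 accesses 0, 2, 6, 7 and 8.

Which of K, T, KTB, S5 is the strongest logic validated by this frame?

T

Reflexive (axiom T): yes — every world is R-related to itself.
Symmetric (axiom B): no — 0 R 2 but not 2 R 0.
Euclidean (axiom 5): no — 0 R 2 and 0 R 5, but not 2 R 5.
So F validates K, T; KTB would additionally require R to be symmetric. The strongest is T.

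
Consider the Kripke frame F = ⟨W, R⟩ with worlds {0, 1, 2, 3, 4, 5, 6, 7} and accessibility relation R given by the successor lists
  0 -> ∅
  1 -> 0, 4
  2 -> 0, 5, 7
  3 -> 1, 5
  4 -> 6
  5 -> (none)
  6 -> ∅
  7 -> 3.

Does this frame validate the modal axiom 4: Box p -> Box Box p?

Axiom 4 corresponds to the accessibility relation being transitive.
Transitive: no — 1 R 4 and 4 R 6, but not 1 R 6.

No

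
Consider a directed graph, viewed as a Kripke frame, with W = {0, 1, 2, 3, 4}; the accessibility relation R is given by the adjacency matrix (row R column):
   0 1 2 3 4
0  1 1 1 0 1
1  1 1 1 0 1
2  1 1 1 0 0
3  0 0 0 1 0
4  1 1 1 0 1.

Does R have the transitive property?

No

Transitive: no — 2 R 0 and 0 R 4, but not 2 R 4.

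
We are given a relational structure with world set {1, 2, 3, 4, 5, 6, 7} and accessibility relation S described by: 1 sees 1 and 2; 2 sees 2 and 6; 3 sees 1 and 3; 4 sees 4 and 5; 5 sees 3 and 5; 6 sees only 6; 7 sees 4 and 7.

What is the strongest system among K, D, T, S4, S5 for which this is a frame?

Serial (axiom D): yes — every world has a successor (e.g. 1 S 1).
Reflexive (axiom T): yes — every world is S-related to itself.
Transitive (axiom 4): no — 1 S 2 and 2 S 6, but not 1 S 6.
Euclidean (axiom 5): no — 1 S 2 and 1 S 1, but not 2 S 1.
So F validates K, D, T; S4 would additionally require S to be transitive. The strongest is T.

T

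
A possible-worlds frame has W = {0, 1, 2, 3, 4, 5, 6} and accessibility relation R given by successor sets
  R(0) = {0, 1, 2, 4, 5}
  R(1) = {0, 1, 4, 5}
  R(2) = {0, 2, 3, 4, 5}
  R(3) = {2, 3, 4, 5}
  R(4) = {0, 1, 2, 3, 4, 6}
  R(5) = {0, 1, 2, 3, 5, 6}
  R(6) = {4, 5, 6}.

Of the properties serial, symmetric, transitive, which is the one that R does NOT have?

Serial: yes — every world has a successor (e.g. 0 R 0).
Symmetric: yes — every pair in R has its reverse in R.
Transitive: no — 0 R 2 and 2 R 3, but not 0 R 3.
Only transitive fails.

transitive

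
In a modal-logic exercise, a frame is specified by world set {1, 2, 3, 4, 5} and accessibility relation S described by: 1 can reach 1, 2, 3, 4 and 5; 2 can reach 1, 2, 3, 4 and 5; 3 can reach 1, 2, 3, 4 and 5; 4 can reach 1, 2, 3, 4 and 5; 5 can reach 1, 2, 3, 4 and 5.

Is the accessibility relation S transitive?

Yes

Transitive: yes — every two-step S-path is closed by a direct edge.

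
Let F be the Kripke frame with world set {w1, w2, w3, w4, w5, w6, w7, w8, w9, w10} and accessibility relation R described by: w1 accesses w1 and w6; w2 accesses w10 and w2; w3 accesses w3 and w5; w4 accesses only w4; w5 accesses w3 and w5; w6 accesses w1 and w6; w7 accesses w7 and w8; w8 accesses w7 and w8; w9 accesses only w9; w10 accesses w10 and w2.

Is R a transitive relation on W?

Transitive: yes — every two-step R-path is closed by a direct edge.

Yes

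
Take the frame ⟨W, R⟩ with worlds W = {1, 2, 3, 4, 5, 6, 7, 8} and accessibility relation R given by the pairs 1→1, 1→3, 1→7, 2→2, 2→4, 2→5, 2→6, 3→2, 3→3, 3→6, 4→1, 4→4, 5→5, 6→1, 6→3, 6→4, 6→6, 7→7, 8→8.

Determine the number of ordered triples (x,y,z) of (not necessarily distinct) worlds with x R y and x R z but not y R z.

Enumerating: (1,3,1), (1,3,7), (1,7,1), (1,7,3), (2,4,2), (2,4,5), (2,4,6), (2,5,2), (2,5,4), (2,5,6), (2,6,2), (2,6,5), … and 9 more.
Total: 21.

21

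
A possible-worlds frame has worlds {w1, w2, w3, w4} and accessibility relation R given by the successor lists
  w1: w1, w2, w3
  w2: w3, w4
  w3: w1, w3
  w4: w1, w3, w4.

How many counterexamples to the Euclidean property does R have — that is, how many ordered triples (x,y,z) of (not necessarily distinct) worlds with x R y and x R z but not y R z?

6

Enumerating: (w1,w2,w1), (w1,w2,w2), (w1,w3,w2), (w2,w3,w4), (w4,w1,w4), (w4,w3,w4).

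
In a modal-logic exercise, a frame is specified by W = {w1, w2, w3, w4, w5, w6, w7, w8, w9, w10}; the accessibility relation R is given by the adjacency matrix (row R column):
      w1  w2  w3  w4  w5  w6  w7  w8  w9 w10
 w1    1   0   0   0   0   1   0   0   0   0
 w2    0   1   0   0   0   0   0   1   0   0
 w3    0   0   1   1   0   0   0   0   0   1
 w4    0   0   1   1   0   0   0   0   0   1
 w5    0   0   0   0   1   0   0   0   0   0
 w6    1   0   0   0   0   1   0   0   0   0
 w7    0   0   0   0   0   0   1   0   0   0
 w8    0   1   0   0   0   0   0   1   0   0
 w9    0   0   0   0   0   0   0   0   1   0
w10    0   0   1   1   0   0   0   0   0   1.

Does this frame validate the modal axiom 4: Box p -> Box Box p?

Yes

By correspondence theory, 4 is valid on a frame iff R is transitive.
Transitive: yes — every two-step R-path is closed by a direct edge.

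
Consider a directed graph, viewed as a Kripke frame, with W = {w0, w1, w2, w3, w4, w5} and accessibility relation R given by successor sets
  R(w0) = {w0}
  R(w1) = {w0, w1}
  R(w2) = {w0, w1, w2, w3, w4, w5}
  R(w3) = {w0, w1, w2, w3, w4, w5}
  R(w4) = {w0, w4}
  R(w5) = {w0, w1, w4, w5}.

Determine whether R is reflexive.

Reflexive: yes — every world is R-related to itself.

Yes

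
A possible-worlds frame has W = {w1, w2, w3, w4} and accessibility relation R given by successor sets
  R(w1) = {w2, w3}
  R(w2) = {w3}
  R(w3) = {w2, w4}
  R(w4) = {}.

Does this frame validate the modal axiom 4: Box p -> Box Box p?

No

Axiom 4 corresponds to the accessibility relation being transitive.
Transitive: no — w1 R w3 and w3 R w4, but not w1 R w4.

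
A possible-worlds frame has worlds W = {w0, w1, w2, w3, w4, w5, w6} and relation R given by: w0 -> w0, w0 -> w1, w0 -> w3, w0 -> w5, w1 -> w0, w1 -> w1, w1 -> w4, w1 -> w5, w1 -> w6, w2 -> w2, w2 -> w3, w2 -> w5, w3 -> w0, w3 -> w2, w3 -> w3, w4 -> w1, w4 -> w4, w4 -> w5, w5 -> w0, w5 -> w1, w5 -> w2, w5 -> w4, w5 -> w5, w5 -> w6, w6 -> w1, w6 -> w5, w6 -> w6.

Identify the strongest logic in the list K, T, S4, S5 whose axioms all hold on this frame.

T

Reflexive (axiom T): yes — every world is R-related to itself.
Transitive (axiom 4): no — w0 R w1 and w1 R w4, but not w0 R w4.
Euclidean (axiom 5): no — w0 R w1 and w0 R w3, but not w1 R w3.
So F validates K, T; S4 would additionally require R to be transitive. The strongest is T.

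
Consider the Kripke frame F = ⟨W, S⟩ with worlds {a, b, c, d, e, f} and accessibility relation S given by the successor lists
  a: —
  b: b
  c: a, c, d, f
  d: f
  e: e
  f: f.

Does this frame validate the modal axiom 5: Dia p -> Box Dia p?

The schema 5 characterises exactly the Euclidean frames.
Euclidean: no — c S a and c S d, but not a S d.

No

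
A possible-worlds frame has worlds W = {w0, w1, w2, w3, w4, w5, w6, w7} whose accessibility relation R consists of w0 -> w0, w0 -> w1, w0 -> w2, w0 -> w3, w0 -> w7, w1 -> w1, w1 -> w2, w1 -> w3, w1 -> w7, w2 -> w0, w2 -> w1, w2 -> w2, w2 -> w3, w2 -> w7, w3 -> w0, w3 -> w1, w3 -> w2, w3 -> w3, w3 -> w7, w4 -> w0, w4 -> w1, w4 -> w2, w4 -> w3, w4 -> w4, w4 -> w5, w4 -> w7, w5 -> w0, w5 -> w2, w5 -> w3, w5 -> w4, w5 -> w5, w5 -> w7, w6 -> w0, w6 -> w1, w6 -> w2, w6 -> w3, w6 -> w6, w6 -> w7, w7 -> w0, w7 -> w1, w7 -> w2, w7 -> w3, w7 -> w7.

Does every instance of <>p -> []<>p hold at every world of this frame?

Axiom 5 corresponds to the accessibility relation being Euclidean.
Euclidean: no — w2 R w1 and w2 R w0, but not w1 R w0.

No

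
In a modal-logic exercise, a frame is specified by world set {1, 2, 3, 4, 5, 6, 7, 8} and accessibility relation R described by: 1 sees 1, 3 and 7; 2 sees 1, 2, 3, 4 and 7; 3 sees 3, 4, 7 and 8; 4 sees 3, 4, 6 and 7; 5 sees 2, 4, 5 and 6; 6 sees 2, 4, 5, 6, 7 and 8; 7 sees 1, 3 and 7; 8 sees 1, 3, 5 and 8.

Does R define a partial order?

Reflexive: yes — every world is R-related to itself.
Transitive: no — 1 R 3 and 3 R 4, but not 1 R 4.
Antisymmetric: no — 1 R 7 and 7 R 1 with 1 ≠ 7.
So R is not a partial order.

No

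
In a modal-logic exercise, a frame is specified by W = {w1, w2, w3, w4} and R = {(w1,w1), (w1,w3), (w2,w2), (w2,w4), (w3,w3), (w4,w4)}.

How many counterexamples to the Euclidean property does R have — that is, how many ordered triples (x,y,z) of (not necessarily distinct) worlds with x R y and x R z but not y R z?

2

Enumerating: (w1,w3,w1), (w2,w4,w2).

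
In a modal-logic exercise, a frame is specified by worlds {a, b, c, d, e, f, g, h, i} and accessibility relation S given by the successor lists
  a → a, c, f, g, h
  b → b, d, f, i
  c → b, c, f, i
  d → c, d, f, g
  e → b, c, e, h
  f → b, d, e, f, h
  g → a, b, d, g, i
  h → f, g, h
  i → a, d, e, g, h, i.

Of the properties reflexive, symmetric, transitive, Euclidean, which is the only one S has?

Reflexive: yes — every world is S-related to itself.
Symmetric: no — a S c but not c S a.
Transitive: no — a S c and c S b, but not a S b.
Euclidean: no — a S c and a S g, but not c S g.
Only reflexive holds.

reflexive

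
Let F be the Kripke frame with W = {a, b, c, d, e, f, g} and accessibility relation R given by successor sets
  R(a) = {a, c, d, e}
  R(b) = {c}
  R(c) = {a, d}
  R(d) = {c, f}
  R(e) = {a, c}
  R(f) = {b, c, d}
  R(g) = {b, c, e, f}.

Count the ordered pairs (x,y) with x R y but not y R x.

9

Enumerating: (a,d), (b,c), (e,c), (f,b), (f,c), (g,b), (g,c), (g,e), (g,f).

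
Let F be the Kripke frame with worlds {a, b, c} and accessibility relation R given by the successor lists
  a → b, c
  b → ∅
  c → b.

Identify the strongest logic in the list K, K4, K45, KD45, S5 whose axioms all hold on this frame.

K4

Transitive (axiom 4): yes — every two-step R-path is closed by a direct edge.
Euclidean (axiom 5): no — a R b and a R c, but not b R c.
Serial (axiom D): no — b has no R-successor.
Reflexive (axiom T): no — a is not related to itself.
So F validates K, K4; K45 would additionally require R to be Euclidean. The strongest is K4.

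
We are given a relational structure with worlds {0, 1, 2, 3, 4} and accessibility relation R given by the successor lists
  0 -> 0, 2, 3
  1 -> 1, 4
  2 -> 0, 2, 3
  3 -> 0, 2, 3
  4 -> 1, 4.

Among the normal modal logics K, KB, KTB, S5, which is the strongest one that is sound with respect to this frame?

Symmetric (axiom B): yes — every pair in R has its reverse in R.
Reflexive (axiom T): yes — every world is R-related to itself.
Euclidean (axiom 5): yes — any two successors of a common world are R-related.
So F validates K, KB, KTB, S5. The strongest is S5.

S5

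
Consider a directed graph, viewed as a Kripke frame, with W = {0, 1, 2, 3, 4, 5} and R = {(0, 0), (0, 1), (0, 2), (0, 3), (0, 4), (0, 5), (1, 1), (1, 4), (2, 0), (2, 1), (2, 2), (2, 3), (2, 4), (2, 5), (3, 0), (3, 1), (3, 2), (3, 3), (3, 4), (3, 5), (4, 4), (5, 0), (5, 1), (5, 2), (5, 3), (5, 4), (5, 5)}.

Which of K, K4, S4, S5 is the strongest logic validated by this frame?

S4

Transitive (axiom 4): yes — every two-step R-path is closed by a direct edge.
Reflexive (axiom T): yes — every world is R-related to itself.
Euclidean (axiom 5): no — 0 R 1 and 0 R 2, but not 1 R 2.
So F validates K, K4, S4; S5 would additionally require R to be Euclidean. The strongest is S4.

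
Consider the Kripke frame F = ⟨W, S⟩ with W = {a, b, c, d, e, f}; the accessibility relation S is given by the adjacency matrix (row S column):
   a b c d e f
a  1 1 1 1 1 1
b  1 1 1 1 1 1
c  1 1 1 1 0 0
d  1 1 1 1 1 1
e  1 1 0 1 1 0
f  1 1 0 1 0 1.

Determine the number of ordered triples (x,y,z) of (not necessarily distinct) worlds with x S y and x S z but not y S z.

18

Enumerating: (a,c,e), (a,c,f), (a,e,c), (a,e,f), (a,f,c), (a,f,e), (b,c,e), (b,c,f), (b,e,c), (b,e,f), (b,f,c), (b,f,e), (d,c,e), (d,c,f), (d,e,c), (d,e,f), (d,f,c), (d,f,e).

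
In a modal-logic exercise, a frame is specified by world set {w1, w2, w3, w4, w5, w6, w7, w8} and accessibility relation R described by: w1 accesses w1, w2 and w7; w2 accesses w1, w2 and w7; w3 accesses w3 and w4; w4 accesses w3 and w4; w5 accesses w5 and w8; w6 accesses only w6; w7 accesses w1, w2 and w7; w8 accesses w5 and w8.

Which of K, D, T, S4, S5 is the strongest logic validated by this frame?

S5

Serial (axiom D): yes — every world has a successor (e.g. w1 R w1).
Reflexive (axiom T): yes — every world is R-related to itself.
Transitive (axiom 4): yes — every two-step R-path is closed by a direct edge.
Euclidean (axiom 5): yes — any two successors of a common world are R-related.
So F validates K, D, T, S4, S5. The strongest is S5.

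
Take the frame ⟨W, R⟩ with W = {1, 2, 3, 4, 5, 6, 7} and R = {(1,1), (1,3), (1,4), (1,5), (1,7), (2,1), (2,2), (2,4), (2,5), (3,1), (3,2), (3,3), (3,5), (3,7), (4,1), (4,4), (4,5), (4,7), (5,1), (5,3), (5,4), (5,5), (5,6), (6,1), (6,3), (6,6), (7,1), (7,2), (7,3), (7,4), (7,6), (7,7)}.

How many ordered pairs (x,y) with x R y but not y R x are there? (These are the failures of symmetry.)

9

Enumerating: (2,1), (2,4), (2,5), (3,2), (5,6), (6,1), (6,3), (7,2), (7,6).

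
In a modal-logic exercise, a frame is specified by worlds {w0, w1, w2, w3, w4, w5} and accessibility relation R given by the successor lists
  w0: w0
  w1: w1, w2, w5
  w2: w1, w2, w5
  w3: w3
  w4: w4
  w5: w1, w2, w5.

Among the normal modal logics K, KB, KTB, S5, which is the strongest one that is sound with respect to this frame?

Symmetric (axiom B): yes — every pair in R has its reverse in R.
Reflexive (axiom T): yes — every world is R-related to itself.
Euclidean (axiom 5): yes — any two successors of a common world are R-related.
So F validates K, KB, KTB, S5. The strongest is S5.

S5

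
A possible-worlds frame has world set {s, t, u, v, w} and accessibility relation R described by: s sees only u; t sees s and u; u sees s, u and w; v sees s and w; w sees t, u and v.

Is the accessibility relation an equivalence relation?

Reflexive: no — s is not related to itself.
Symmetric: no — t R s but not s R t.
Transitive: no — s R u and u R w, but not s R w.
So R is not an equivalence relation.

No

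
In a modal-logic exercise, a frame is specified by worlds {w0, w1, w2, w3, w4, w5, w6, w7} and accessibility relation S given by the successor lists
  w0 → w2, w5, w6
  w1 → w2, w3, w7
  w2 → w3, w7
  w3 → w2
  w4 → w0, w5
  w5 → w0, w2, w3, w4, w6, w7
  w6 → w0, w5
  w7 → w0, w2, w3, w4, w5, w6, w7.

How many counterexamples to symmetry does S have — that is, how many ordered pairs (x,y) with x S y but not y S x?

11

Enumerating: (w0,w2), (w1,w2), (w1,w3), (w1,w7), (w4,w0), (w5,w2), (w5,w3), (w7,w0), (w7,w3), (w7,w4), (w7,w6).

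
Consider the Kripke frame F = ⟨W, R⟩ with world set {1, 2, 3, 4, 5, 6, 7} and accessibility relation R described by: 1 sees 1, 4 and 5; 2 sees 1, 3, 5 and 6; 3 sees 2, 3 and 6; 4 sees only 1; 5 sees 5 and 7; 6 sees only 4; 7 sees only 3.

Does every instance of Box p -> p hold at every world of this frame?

Axiom T corresponds to the accessibility relation being reflexive.
Reflexive: no — 2 is not related to itself.

No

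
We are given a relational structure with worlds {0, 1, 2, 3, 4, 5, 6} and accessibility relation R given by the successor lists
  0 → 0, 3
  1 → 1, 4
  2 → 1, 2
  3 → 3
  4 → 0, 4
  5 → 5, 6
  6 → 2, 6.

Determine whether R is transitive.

Transitive: no — 1 R 4 and 4 R 0, but not 1 R 0.

No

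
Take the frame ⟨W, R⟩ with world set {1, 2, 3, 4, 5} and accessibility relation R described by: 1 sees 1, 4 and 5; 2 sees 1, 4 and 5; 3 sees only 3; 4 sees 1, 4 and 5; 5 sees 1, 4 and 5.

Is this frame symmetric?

Symmetric: no — 2 R 1 but not 1 R 2.

No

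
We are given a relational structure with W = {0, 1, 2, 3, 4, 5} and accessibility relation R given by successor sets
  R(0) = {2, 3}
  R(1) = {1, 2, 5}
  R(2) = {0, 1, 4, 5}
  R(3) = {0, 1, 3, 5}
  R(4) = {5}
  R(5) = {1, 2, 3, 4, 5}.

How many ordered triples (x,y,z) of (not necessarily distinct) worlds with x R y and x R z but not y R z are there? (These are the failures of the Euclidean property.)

30

Enumerating: (0,2,2), (0,2,3), (0,3,2), (1,2,2), (2,0,0), (2,0,1), (2,0,4), (2,0,5), (2,1,0), (2,1,4), (2,4,0), (2,4,1), … and 18 more.
Total: 30.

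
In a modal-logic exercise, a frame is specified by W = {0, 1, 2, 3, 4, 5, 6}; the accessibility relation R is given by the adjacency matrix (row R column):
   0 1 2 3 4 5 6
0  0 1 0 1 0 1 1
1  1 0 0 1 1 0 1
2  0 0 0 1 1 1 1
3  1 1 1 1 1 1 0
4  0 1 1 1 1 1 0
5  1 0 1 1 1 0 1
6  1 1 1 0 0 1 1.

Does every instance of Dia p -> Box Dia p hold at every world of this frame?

No

By correspondence theory, 5 is valid on a frame iff R is Euclidean.
Euclidean: no — 0 R 1 and 0 R 5, but not 1 R 5.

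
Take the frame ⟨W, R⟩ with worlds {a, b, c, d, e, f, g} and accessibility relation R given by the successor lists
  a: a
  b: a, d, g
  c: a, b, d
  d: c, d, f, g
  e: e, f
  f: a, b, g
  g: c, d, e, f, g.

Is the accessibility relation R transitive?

No

Transitive: no — b R d and d R c, but not b R c.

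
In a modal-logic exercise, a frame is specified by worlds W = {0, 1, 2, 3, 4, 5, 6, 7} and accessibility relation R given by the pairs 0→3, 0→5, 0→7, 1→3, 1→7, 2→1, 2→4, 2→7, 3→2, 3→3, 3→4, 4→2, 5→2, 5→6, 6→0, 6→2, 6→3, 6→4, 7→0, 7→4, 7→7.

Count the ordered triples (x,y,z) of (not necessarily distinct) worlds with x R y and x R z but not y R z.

Enumerating: (0,3,5), (0,3,7), (0,5,3), (0,5,5), (0,5,7), (0,7,3), (0,7,5), (1,3,7), (1,7,3), (2,1,1), (2,1,4), (2,4,1), … and 26 more.
Total: 38.

38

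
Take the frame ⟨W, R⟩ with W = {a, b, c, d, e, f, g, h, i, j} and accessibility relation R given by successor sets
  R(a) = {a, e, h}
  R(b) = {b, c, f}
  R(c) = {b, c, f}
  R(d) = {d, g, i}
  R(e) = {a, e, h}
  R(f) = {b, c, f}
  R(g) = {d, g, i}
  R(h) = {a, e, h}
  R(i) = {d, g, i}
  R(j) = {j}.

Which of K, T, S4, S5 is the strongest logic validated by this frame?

Reflexive (axiom T): yes — every world is R-related to itself.
Transitive (axiom 4): yes — every two-step R-path is closed by a direct edge.
Euclidean (axiom 5): yes — any two successors of a common world are R-related.
So F validates K, T, S4, S5. The strongest is S5.

S5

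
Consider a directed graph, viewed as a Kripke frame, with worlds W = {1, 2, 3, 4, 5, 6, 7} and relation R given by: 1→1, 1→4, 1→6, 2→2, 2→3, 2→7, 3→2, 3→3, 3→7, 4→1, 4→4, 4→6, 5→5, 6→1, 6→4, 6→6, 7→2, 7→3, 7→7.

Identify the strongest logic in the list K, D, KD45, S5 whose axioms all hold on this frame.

Serial (axiom D): yes — every world has a successor (e.g. 1 R 1).
Euclidean (axiom 5): yes — any two successors of a common world are R-related.
Transitive (axiom 4): yes — every two-step R-path is closed by a direct edge.
Reflexive (axiom T): yes — every world is R-related to itself.
So F validates K, D, KD45, S5. The strongest is S5.

S5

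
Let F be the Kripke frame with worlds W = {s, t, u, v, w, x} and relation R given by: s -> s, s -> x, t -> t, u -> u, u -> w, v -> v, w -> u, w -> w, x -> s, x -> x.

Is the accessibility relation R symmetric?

Symmetric: yes — every pair in R has its reverse in R.

Yes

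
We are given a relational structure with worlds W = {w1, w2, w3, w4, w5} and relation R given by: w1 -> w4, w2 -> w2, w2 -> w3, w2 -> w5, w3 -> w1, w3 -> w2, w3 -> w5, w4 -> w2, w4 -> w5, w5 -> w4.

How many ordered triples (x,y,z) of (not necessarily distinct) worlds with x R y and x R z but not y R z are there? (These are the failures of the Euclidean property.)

Enumerating: (w1,w4,w4), (w2,w3,w3), (w2,w5,w2), (w2,w5,w3), (w2,w5,w5), (w3,w1,w1), (w3,w1,w2), (w3,w1,w5), (w3,w2,w1), (w3,w5,w1), (w3,w5,w2), (w3,w5,w5), (w4,w5,w2), (w4,w5,w5), (w5,w4,w4).

15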